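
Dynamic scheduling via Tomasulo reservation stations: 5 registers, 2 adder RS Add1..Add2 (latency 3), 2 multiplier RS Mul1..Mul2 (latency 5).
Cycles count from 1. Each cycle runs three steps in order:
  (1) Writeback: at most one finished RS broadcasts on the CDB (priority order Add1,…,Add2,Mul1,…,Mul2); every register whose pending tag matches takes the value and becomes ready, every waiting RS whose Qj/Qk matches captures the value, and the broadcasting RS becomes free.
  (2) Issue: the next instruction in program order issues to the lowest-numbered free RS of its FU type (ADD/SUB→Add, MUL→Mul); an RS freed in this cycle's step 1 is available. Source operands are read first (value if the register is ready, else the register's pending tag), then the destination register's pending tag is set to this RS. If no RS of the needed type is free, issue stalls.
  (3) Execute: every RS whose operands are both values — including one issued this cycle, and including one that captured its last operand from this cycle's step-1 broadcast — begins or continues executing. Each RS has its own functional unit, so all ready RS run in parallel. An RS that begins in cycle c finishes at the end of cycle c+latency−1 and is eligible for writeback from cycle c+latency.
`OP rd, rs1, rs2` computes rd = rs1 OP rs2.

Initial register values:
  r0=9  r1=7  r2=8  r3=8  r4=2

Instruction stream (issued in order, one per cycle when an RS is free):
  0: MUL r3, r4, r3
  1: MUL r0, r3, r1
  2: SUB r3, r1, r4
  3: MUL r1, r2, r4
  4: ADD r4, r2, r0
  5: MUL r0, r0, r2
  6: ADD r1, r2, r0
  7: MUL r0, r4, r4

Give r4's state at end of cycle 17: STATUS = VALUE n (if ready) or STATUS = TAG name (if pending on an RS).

STATUS = VALUE 120

cycle 1: issue MUL r3<-Mul1 // r0:9,r1:7,r2:8,r3:Mul1,r4:2
cycle 2: issue MUL r0<-Mul2 // r0:Mul2,r1:7,r2:8,r3:Mul1,r4:2
cycle 3: issue SUB r3<-Add1 // r0:Mul2,r1:7,r2:8,r3:Add1,r4:2
cycle 4: stall // r0:Mul2,r1:7,r2:8,r3:Add1,r4:2
cycle 5: stall // r0:Mul2,r1:7,r2:8,r3:Add1,r4:2
cycle 6: CDB Add1=5; stall // r0:Mul2,r1:7,r2:8,r3:5,r4:2
cycle 7: CDB Mul1=16; issue MUL r1<-Mul1 // r0:Mul2,r1:Mul1,r2:8,r3:5,r4:2
cycle 8: issue ADD r4<-Add1 // r0:Mul2,r1:Mul1,r2:8,r3:5,r4:Add1
cycle 9: stall // r0:Mul2,r1:Mul1,r2:8,r3:5,r4:Add1
cycle 10: stall // r0:Mul2,r1:Mul1,r2:8,r3:5,r4:Add1
cycle 11: stall // r0:Mul2,r1:Mul1,r2:8,r3:5,r4:Add1
cycle 12: CDB Mul1=16; issue MUL r0<-Mul1 // r0:Mul1,r1:16,r2:8,r3:5,r4:Add1
cycle 13: CDB Mul2=112; issue ADD r1<-Add2 // r0:Mul1,r1:Add2,r2:8,r3:5,r4:Add1
cycle 14: issue MUL r0<-Mul2 // r0:Mul2,r1:Add2,r2:8,r3:5,r4:Add1
cycle 15: - // r0:Mul2,r1:Add2,r2:8,r3:5,r4:Add1
cycle 16: CDB Add1=120 // r0:Mul2,r1:Add2,r2:8,r3:5,r4:120
cycle 17: - // r0:Mul2,r1:Add2,r2:8,r3:5,r4:120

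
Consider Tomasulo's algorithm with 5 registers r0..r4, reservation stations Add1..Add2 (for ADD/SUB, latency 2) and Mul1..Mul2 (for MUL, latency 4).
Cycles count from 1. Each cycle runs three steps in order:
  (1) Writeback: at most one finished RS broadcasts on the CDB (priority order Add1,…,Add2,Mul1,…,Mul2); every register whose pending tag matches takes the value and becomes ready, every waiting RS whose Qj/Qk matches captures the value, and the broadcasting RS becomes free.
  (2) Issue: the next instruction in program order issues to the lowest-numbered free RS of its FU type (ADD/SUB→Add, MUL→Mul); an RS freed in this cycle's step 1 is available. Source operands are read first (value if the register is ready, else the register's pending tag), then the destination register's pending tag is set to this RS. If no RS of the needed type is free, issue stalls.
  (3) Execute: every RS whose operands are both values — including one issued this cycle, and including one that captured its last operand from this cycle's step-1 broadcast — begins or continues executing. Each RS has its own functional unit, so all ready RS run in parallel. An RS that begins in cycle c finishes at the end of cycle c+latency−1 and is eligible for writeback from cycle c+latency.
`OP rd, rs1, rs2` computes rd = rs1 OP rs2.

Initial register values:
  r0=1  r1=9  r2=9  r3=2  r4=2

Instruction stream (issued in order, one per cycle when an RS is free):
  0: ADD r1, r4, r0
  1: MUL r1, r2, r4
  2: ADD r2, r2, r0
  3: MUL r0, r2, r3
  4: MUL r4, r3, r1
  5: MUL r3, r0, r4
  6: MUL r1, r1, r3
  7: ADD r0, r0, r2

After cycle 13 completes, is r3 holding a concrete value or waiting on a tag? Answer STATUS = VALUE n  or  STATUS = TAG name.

STATUS = TAG Mul2

cycle 1: issue ADD r1<-Add1 // r0:1,r1:Add1,r2:9,r3:2,r4:2
cycle 2: issue MUL r1<-Mul1 // r0:1,r1:Mul1,r2:9,r3:2,r4:2
cycle 3: CDB Add1=3; issue ADD r2<-Add1 // r0:1,r1:Mul1,r2:Add1,r3:2,r4:2
cycle 4: issue MUL r0<-Mul2 // r0:Mul2,r1:Mul1,r2:Add1,r3:2,r4:2
cycle 5: CDB Add1=10; stall // r0:Mul2,r1:Mul1,r2:10,r3:2,r4:2
cycle 6: CDB Mul1=18; issue MUL r4<-Mul1 // r0:Mul2,r1:18,r2:10,r3:2,r4:Mul1
cycle 7: stall // r0:Mul2,r1:18,r2:10,r3:2,r4:Mul1
cycle 8: stall // r0:Mul2,r1:18,r2:10,r3:2,r4:Mul1
cycle 9: CDB Mul2=20; issue MUL r3<-Mul2 // r0:20,r1:18,r2:10,r3:Mul2,r4:Mul1
cycle 10: CDB Mul1=36; issue MUL r1<-Mul1 // r0:20,r1:Mul1,r2:10,r3:Mul2,r4:36
cycle 11: issue ADD r0<-Add1 // r0:Add1,r1:Mul1,r2:10,r3:Mul2,r4:36
cycle 12: - // r0:Add1,r1:Mul1,r2:10,r3:Mul2,r4:36
cycle 13: CDB Add1=30 // r0:30,r1:Mul1,r2:10,r3:Mul2,r4:36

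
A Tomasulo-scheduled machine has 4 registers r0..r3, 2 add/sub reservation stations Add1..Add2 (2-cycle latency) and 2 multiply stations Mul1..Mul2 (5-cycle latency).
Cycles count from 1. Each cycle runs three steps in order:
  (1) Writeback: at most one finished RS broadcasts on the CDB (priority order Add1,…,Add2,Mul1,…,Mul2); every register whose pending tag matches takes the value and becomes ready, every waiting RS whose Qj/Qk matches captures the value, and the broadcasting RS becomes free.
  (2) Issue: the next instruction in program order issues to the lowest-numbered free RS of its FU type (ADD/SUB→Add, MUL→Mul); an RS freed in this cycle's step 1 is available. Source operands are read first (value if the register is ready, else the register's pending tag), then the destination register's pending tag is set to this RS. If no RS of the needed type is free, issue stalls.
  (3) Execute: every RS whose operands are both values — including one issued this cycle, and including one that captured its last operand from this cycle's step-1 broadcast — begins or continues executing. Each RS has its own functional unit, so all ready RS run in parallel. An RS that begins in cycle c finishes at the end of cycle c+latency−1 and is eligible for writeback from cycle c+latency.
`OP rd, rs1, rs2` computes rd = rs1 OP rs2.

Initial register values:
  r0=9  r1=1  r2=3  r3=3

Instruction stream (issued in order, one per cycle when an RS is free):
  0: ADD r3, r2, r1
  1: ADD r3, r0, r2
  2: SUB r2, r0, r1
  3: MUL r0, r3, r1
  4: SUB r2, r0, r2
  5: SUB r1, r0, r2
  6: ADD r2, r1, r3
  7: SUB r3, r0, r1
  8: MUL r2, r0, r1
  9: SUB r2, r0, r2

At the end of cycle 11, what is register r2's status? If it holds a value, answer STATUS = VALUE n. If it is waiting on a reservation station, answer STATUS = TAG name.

STATUS = TAG Add1

c1: issue ADD r3<-Add1 | r0:9,r1:1,r2:3,r3:Add1
c2: issue ADD r3<-Add2 | r0:9,r1:1,r2:3,r3:Add2
c3: CDB Add1=4; issue SUB r2<-Add1 | r0:9,r1:1,r2:Add1,r3:Add2
c4: CDB Add2=12; issue MUL r0<-Mul1 | r0:Mul1,r1:1,r2:Add1,r3:12
c5: CDB Add1=8; issue SUB r2<-Add1 | r0:Mul1,r1:1,r2:Add1,r3:12
c6: issue SUB r1<-Add2 | r0:Mul1,r1:Add2,r2:Add1,r3:12
c7: stall | r0:Mul1,r1:Add2,r2:Add1,r3:12
c8: stall | r0:Mul1,r1:Add2,r2:Add1,r3:12
c9: CDB Mul1=12; stall | r0:12,r1:Add2,r2:Add1,r3:12
c10: stall | r0:12,r1:Add2,r2:Add1,r3:12
c11: CDB Add1=4; issue ADD r2<-Add1 | r0:12,r1:Add2,r2:Add1,r3:12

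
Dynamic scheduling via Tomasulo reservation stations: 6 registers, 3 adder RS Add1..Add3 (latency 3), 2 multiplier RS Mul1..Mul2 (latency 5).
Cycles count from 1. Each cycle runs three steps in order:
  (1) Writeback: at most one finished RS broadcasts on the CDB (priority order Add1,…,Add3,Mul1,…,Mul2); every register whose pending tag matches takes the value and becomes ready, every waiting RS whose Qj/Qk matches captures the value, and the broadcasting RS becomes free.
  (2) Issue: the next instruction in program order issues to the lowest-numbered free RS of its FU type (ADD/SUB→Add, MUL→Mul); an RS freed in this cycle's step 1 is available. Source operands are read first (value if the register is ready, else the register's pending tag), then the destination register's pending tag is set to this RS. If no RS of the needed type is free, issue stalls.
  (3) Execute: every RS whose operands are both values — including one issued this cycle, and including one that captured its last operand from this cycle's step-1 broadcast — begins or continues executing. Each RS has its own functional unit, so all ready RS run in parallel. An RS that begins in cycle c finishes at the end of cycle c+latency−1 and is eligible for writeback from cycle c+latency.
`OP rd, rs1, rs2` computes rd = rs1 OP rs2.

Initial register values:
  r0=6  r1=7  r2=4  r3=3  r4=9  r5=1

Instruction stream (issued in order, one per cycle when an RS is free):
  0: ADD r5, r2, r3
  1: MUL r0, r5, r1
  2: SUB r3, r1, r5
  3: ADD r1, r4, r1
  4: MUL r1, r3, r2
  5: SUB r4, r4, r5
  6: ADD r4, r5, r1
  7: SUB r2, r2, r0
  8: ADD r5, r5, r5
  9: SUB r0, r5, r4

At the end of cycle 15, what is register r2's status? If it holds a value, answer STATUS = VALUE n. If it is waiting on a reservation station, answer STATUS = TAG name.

cycle 1: issue ADD r5<-Add1 // r0:6,r1:7,r2:4,r3:3,r4:9,r5:Add1
cycle 2: issue MUL r0<-Mul1 // r0:Mul1,r1:7,r2:4,r3:3,r4:9,r5:Add1
cycle 3: issue SUB r3<-Add2 // r0:Mul1,r1:7,r2:4,r3:Add2,r4:9,r5:Add1
cycle 4: CDB Add1=7; issue ADD r1<-Add1 // r0:Mul1,r1:Add1,r2:4,r3:Add2,r4:9,r5:7
cycle 5: issue MUL r1<-Mul2 // r0:Mul1,r1:Mul2,r2:4,r3:Add2,r4:9,r5:7
cycle 6: issue SUB r4<-Add3 // r0:Mul1,r1:Mul2,r2:4,r3:Add2,r4:Add3,r5:7
cycle 7: CDB Add1=16; issue ADD r4<-Add1 // r0:Mul1,r1:Mul2,r2:4,r3:Add2,r4:Add1,r5:7
cycle 8: CDB Add2=0; issue SUB r2<-Add2 // r0:Mul1,r1:Mul2,r2:Add2,r3:0,r4:Add1,r5:7
cycle 9: CDB Add3=2; issue ADD r5<-Add3 // r0:Mul1,r1:Mul2,r2:Add2,r3:0,r4:Add1,r5:Add3
cycle 10: CDB Mul1=49; stall // r0:49,r1:Mul2,r2:Add2,r3:0,r4:Add1,r5:Add3
cycle 11: stall // r0:49,r1:Mul2,r2:Add2,r3:0,r4:Add1,r5:Add3
cycle 12: CDB Add3=14; issue SUB r0<-Add3 // r0:Add3,r1:Mul2,r2:Add2,r3:0,r4:Add1,r5:14
cycle 13: CDB Add2=-45 // r0:Add3,r1:Mul2,r2:-45,r3:0,r4:Add1,r5:14
cycle 14: CDB Mul2=0 // r0:Add3,r1:0,r2:-45,r3:0,r4:Add1,r5:14
cycle 15: - // r0:Add3,r1:0,r2:-45,r3:0,r4:Add1,r5:14

STATUS = VALUE -45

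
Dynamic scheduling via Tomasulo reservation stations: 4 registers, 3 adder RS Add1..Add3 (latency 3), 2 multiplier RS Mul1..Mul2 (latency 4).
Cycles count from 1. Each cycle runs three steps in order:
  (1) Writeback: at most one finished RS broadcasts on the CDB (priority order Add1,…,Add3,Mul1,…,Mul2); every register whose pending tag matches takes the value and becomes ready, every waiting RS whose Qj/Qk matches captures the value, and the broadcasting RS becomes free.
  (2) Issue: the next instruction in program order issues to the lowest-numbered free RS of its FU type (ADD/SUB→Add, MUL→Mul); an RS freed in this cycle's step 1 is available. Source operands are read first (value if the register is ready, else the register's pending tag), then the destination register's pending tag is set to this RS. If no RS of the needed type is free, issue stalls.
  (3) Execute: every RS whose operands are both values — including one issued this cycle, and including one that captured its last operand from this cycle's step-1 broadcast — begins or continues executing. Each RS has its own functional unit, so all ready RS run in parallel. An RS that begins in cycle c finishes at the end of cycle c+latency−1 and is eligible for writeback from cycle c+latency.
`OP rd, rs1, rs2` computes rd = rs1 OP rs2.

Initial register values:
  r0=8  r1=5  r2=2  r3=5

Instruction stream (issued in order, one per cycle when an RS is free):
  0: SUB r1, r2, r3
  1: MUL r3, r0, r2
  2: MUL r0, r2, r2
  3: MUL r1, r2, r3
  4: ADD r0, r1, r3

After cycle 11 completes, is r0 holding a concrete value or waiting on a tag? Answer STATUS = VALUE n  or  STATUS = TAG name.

STATUS = TAG Add1

c1: issue SUB r1<-Add1 | r0:8,r1:Add1,r2:2,r3:5
c2: issue MUL r3<-Mul1 | r0:8,r1:Add1,r2:2,r3:Mul1
c3: issue MUL r0<-Mul2 | r0:Mul2,r1:Add1,r2:2,r3:Mul1
c4: CDB Add1=-3; stall | r0:Mul2,r1:-3,r2:2,r3:Mul1
c5: stall | r0:Mul2,r1:-3,r2:2,r3:Mul1
c6: CDB Mul1=16; issue MUL r1<-Mul1 | r0:Mul2,r1:Mul1,r2:2,r3:16
c7: CDB Mul2=4; issue ADD r0<-Add1 | r0:Add1,r1:Mul1,r2:2,r3:16
c8: - | r0:Add1,r1:Mul1,r2:2,r3:16
c9: - | r0:Add1,r1:Mul1,r2:2,r3:16
c10: CDB Mul1=32 | r0:Add1,r1:32,r2:2,r3:16
c11: - | r0:Add1,r1:32,r2:2,r3:16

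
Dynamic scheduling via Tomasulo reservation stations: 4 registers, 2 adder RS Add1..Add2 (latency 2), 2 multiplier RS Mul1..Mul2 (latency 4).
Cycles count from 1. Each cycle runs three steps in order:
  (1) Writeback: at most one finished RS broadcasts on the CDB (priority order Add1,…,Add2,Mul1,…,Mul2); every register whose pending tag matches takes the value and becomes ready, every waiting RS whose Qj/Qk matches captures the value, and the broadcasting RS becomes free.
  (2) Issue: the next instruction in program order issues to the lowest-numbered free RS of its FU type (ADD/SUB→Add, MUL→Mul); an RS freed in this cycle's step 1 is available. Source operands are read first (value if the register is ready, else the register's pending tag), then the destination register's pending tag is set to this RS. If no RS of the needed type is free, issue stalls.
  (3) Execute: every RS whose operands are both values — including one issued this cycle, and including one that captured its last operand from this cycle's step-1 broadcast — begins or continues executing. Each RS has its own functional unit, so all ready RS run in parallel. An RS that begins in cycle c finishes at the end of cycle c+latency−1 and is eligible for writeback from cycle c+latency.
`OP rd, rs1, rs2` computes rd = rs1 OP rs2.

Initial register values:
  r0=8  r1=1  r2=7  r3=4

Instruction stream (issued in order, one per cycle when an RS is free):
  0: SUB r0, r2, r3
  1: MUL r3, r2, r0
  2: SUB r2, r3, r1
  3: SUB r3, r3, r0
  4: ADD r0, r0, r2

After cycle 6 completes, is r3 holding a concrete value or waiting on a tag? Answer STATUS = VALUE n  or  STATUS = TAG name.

c1: issue SUB r0<-Add1 | r0:Add1,r1:1,r2:7,r3:4
c2: issue MUL r3<-Mul1 | r0:Add1,r1:1,r2:7,r3:Mul1
c3: CDB Add1=3; issue SUB r2<-Add1 | r0:3,r1:1,r2:Add1,r3:Mul1
c4: issue SUB r3<-Add2 | r0:3,r1:1,r2:Add1,r3:Add2
c5: stall | r0:3,r1:1,r2:Add1,r3:Add2
c6: stall | r0:3,r1:1,r2:Add1,r3:Add2

STATUS = TAG Add2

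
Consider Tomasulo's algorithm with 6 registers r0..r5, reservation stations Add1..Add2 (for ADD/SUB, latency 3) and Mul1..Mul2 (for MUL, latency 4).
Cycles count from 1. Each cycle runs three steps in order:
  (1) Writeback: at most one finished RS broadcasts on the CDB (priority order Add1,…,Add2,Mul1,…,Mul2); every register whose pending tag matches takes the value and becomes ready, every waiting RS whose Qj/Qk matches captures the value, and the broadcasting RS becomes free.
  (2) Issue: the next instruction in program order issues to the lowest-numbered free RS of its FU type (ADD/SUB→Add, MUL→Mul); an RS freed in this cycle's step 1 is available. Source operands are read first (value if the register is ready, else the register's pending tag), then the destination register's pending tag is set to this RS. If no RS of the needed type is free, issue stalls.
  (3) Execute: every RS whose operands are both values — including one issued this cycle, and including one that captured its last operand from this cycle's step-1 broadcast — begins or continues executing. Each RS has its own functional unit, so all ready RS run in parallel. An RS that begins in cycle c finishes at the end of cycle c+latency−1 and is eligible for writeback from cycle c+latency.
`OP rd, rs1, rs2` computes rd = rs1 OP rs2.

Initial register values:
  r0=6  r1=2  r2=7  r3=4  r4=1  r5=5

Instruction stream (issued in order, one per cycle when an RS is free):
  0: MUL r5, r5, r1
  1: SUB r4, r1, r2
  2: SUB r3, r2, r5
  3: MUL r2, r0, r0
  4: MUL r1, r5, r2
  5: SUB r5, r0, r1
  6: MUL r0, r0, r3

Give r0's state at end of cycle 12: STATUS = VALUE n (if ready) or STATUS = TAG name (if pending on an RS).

STATUS = TAG Mul2

  c1: issue MUL r5<-Mul1  regs: r0:6,r1:2,r2:7,r3:4,r4:1,r5:Mul1
  c2: issue SUB r4<-Add1  regs: r0:6,r1:2,r2:7,r3:4,r4:Add1,r5:Mul1
  c3: issue SUB r3<-Add2  regs: r0:6,r1:2,r2:7,r3:Add2,r4:Add1,r5:Mul1
  c4: issue MUL r2<-Mul2  regs: r0:6,r1:2,r2:Mul2,r3:Add2,r4:Add1,r5:Mul1
  c5: CDB Add1=-5; stall  regs: r0:6,r1:2,r2:Mul2,r3:Add2,r4:-5,r5:Mul1
  c6: CDB Mul1=10; issue MUL r1<-Mul1  regs: r0:6,r1:Mul1,r2:Mul2,r3:Add2,r4:-5,r5:10
  c7: issue SUB r5<-Add1  regs: r0:6,r1:Mul1,r2:Mul2,r3:Add2,r4:-5,r5:Add1
  c8: CDB Mul2=36; issue MUL r0<-Mul2  regs: r0:Mul2,r1:Mul1,r2:36,r3:Add2,r4:-5,r5:Add1
  c9: CDB Add2=-3  regs: r0:Mul2,r1:Mul1,r2:36,r3:-3,r4:-5,r5:Add1
  c10: -  regs: r0:Mul2,r1:Mul1,r2:36,r3:-3,r4:-5,r5:Add1
  c11: -  regs: r0:Mul2,r1:Mul1,r2:36,r3:-3,r4:-5,r5:Add1
  c12: CDB Mul1=360  regs: r0:Mul2,r1:360,r2:36,r3:-3,r4:-5,r5:Add1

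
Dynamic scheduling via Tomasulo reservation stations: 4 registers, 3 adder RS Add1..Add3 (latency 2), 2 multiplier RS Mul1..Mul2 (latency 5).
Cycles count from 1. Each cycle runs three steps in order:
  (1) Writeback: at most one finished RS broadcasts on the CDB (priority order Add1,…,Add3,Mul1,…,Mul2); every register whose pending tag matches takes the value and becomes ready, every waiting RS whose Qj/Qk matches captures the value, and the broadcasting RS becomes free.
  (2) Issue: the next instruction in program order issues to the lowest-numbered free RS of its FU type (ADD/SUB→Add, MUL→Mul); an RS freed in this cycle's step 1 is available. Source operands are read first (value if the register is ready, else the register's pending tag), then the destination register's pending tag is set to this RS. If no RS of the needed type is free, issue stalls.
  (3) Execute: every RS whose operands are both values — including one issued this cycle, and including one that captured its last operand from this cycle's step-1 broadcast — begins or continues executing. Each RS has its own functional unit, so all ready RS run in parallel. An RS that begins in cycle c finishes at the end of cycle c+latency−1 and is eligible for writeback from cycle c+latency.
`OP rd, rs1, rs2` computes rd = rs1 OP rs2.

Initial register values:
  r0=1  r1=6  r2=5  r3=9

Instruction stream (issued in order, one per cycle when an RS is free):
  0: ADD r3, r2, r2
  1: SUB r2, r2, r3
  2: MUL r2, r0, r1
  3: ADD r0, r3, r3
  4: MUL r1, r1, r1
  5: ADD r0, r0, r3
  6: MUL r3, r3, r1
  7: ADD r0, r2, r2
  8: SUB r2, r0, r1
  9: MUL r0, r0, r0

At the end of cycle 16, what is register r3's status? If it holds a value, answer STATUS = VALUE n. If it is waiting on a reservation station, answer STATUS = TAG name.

STATUS = VALUE 360

c1: issue ADD r3<-Add1 | r0:1,r1:6,r2:5,r3:Add1
c2: issue SUB r2<-Add2 | r0:1,r1:6,r2:Add2,r3:Add1
c3: CDB Add1=10; issue MUL r2<-Mul1 | r0:1,r1:6,r2:Mul1,r3:10
c4: issue ADD r0<-Add1 | r0:Add1,r1:6,r2:Mul1,r3:10
c5: CDB Add2=-5; issue MUL r1<-Mul2 | r0:Add1,r1:Mul2,r2:Mul1,r3:10
c6: CDB Add1=20; issue ADD r0<-Add1 | r0:Add1,r1:Mul2,r2:Mul1,r3:10
c7: stall | r0:Add1,r1:Mul2,r2:Mul1,r3:10
c8: CDB Add1=30; stall | r0:30,r1:Mul2,r2:Mul1,r3:10
c9: CDB Mul1=6; issue MUL r3<-Mul1 | r0:30,r1:Mul2,r2:6,r3:Mul1
c10: CDB Mul2=36; issue ADD r0<-Add1 | r0:Add1,r1:36,r2:6,r3:Mul1
c11: issue SUB r2<-Add2 | r0:Add1,r1:36,r2:Add2,r3:Mul1
c12: CDB Add1=12; issue MUL r0<-Mul2 | r0:Mul2,r1:36,r2:Add2,r3:Mul1
c13: - | r0:Mul2,r1:36,r2:Add2,r3:Mul1
c14: CDB Add2=-24 | r0:Mul2,r1:36,r2:-24,r3:Mul1
c15: CDB Mul1=360 | r0:Mul2,r1:36,r2:-24,r3:360
c16: - | r0:Mul2,r1:36,r2:-24,r3:360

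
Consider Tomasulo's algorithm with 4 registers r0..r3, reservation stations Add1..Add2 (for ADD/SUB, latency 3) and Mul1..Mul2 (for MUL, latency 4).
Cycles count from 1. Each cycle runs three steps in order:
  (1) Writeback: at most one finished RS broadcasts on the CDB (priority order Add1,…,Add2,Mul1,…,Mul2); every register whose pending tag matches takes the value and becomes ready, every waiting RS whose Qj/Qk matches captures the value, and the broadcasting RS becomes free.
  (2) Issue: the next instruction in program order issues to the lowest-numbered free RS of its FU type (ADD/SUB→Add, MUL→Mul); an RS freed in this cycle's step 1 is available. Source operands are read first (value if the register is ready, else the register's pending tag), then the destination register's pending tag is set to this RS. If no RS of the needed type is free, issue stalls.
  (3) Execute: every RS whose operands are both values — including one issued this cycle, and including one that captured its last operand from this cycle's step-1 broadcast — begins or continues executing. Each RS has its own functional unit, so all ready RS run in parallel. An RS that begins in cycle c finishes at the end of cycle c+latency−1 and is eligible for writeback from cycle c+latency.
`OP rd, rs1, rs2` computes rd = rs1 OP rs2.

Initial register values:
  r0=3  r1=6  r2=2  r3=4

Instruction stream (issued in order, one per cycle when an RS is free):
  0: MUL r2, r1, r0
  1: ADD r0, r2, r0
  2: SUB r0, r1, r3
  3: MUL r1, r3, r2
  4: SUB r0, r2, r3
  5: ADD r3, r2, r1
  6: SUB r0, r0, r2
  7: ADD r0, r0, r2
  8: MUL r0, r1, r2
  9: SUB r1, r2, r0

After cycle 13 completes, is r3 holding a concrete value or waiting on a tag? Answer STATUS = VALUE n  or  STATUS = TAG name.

STATUS = VALUE 90

  c1: issue MUL r2<-Mul1  regs: r0:3,r1:6,r2:Mul1,r3:4
  c2: issue ADD r0<-Add1  regs: r0:Add1,r1:6,r2:Mul1,r3:4
  c3: issue SUB r0<-Add2  regs: r0:Add2,r1:6,r2:Mul1,r3:4
  c4: issue MUL r1<-Mul2  regs: r0:Add2,r1:Mul2,r2:Mul1,r3:4
  c5: CDB Mul1=18; stall  regs: r0:Add2,r1:Mul2,r2:18,r3:4
  c6: CDB Add2=2; issue SUB r0<-Add2  regs: r0:Add2,r1:Mul2,r2:18,r3:4
  c7: stall  regs: r0:Add2,r1:Mul2,r2:18,r3:4
  c8: CDB Add1=21; issue ADD r3<-Add1  regs: r0:Add2,r1:Mul2,r2:18,r3:Add1
  c9: CDB Add2=14; issue SUB r0<-Add2  regs: r0:Add2,r1:Mul2,r2:18,r3:Add1
  c10: CDB Mul2=72; stall  regs: r0:Add2,r1:72,r2:18,r3:Add1
  c11: stall  regs: r0:Add2,r1:72,r2:18,r3:Add1
  c12: CDB Add2=-4; issue ADD r0<-Add2  regs: r0:Add2,r1:72,r2:18,r3:Add1
  c13: CDB Add1=90; issue MUL r0<-Mul1  regs: r0:Mul1,r1:72,r2:18,r3:90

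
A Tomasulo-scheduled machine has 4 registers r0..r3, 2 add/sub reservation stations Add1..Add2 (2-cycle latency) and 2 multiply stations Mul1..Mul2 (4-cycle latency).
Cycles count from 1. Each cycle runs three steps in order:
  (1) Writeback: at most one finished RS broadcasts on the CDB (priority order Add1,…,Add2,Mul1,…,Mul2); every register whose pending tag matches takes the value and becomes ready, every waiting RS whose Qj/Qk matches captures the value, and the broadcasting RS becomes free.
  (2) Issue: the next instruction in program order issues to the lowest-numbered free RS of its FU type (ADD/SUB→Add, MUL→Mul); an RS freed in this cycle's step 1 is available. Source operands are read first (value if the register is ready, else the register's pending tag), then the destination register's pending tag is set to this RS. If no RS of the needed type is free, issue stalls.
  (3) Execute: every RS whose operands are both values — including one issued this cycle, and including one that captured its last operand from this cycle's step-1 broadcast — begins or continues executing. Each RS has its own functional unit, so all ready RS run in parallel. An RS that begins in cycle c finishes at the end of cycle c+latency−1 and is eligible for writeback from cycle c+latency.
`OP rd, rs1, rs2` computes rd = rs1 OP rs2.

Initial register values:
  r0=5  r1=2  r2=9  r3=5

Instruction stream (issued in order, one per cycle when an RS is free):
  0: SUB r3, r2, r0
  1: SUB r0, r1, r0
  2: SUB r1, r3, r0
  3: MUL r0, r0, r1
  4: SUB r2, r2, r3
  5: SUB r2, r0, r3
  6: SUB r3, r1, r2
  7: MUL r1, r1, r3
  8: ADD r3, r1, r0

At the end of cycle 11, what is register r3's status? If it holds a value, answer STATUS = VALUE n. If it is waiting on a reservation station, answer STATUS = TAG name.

cycle 1: issue SUB r3<-Add1 // r0:5,r1:2,r2:9,r3:Add1
cycle 2: issue SUB r0<-Add2 // r0:Add2,r1:2,r2:9,r3:Add1
cycle 3: CDB Add1=4; issue SUB r1<-Add1 // r0:Add2,r1:Add1,r2:9,r3:4
cycle 4: CDB Add2=-3; issue MUL r0<-Mul1 // r0:Mul1,r1:Add1,r2:9,r3:4
cycle 5: issue SUB r2<-Add2 // r0:Mul1,r1:Add1,r2:Add2,r3:4
cycle 6: CDB Add1=7; issue SUB r2<-Add1 // r0:Mul1,r1:7,r2:Add1,r3:4
cycle 7: CDB Add2=5; issue SUB r3<-Add2 // r0:Mul1,r1:7,r2:Add1,r3:Add2
cycle 8: issue MUL r1<-Mul2 // r0:Mul1,r1:Mul2,r2:Add1,r3:Add2
cycle 9: stall // r0:Mul1,r1:Mul2,r2:Add1,r3:Add2
cycle 10: CDB Mul1=-21; stall // r0:-21,r1:Mul2,r2:Add1,r3:Add2
cycle 11: stall // r0:-21,r1:Mul2,r2:Add1,r3:Add2

STATUS = TAG Add2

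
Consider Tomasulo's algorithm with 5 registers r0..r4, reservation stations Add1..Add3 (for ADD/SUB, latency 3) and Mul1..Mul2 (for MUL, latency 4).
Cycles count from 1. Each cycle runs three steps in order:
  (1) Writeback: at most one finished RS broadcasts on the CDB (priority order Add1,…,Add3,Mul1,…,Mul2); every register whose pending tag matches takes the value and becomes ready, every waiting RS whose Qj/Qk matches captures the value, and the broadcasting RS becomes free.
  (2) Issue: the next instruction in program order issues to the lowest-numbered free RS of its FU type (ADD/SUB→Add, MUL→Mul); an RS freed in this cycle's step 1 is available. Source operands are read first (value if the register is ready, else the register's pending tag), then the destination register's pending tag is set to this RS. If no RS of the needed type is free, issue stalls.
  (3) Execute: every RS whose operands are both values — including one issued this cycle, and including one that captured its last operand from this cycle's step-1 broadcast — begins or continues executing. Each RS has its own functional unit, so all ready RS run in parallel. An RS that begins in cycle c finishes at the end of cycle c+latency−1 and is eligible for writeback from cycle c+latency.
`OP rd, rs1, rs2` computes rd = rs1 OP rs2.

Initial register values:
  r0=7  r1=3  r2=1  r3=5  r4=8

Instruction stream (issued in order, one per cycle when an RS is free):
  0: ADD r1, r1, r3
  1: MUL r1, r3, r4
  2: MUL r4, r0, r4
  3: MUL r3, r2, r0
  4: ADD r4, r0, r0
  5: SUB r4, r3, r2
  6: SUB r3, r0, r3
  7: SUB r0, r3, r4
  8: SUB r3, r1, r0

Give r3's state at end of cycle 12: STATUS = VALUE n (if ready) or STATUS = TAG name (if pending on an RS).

c1: issue ADD r1<-Add1 | r0:7,r1:Add1,r2:1,r3:5,r4:8
c2: issue MUL r1<-Mul1 | r0:7,r1:Mul1,r2:1,r3:5,r4:8
c3: issue MUL r4<-Mul2 | r0:7,r1:Mul1,r2:1,r3:5,r4:Mul2
c4: CDB Add1=8; stall | r0:7,r1:Mul1,r2:1,r3:5,r4:Mul2
c5: stall | r0:7,r1:Mul1,r2:1,r3:5,r4:Mul2
c6: CDB Mul1=40; issue MUL r3<-Mul1 | r0:7,r1:40,r2:1,r3:Mul1,r4:Mul2
c7: CDB Mul2=56; issue ADD r4<-Add1 | r0:7,r1:40,r2:1,r3:Mul1,r4:Add1
c8: issue SUB r4<-Add2 | r0:7,r1:40,r2:1,r3:Mul1,r4:Add2
c9: issue SUB r3<-Add3 | r0:7,r1:40,r2:1,r3:Add3,r4:Add2
c10: CDB Add1=14; issue SUB r0<-Add1 | r0:Add1,r1:40,r2:1,r3:Add3,r4:Add2
c11: CDB Mul1=7; stall | r0:Add1,r1:40,r2:1,r3:Add3,r4:Add2
c12: stall | r0:Add1,r1:40,r2:1,r3:Add3,r4:Add2

STATUS = TAG Add3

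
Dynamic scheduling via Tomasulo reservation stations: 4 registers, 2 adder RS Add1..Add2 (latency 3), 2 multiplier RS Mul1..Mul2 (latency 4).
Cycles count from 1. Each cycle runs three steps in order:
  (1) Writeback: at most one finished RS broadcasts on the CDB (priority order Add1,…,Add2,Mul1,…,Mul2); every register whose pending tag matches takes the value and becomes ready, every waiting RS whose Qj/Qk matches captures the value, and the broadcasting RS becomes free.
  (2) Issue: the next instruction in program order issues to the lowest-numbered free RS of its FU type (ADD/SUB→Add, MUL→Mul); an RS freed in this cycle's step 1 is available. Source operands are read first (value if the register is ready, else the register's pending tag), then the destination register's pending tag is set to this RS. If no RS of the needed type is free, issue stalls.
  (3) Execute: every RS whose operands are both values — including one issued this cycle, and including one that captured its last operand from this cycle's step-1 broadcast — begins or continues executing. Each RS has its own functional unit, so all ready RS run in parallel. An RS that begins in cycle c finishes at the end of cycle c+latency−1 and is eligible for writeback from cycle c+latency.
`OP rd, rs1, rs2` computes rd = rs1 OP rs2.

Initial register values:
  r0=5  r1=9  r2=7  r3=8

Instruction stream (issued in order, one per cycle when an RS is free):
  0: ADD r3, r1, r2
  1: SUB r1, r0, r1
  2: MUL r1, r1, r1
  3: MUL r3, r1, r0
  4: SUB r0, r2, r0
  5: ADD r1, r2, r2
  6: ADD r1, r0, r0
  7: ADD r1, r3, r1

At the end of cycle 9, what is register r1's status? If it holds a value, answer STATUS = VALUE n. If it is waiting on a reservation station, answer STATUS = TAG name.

  c1: issue ADD r3<-Add1  regs: r0:5,r1:9,r2:7,r3:Add1
  c2: issue SUB r1<-Add2  regs: r0:5,r1:Add2,r2:7,r3:Add1
  c3: issue MUL r1<-Mul1  regs: r0:5,r1:Mul1,r2:7,r3:Add1
  c4: CDB Add1=16; issue MUL r3<-Mul2  regs: r0:5,r1:Mul1,r2:7,r3:Mul2
  c5: CDB Add2=-4; issue SUB r0<-Add1  regs: r0:Add1,r1:Mul1,r2:7,r3:Mul2
  c6: issue ADD r1<-Add2  regs: r0:Add1,r1:Add2,r2:7,r3:Mul2
  c7: stall  regs: r0:Add1,r1:Add2,r2:7,r3:Mul2
  c8: CDB Add1=2; issue ADD r1<-Add1  regs: r0:2,r1:Add1,r2:7,r3:Mul2
  c9: CDB Add2=14; issue ADD r1<-Add2  regs: r0:2,r1:Add2,r2:7,r3:Mul2

STATUS = TAG Add2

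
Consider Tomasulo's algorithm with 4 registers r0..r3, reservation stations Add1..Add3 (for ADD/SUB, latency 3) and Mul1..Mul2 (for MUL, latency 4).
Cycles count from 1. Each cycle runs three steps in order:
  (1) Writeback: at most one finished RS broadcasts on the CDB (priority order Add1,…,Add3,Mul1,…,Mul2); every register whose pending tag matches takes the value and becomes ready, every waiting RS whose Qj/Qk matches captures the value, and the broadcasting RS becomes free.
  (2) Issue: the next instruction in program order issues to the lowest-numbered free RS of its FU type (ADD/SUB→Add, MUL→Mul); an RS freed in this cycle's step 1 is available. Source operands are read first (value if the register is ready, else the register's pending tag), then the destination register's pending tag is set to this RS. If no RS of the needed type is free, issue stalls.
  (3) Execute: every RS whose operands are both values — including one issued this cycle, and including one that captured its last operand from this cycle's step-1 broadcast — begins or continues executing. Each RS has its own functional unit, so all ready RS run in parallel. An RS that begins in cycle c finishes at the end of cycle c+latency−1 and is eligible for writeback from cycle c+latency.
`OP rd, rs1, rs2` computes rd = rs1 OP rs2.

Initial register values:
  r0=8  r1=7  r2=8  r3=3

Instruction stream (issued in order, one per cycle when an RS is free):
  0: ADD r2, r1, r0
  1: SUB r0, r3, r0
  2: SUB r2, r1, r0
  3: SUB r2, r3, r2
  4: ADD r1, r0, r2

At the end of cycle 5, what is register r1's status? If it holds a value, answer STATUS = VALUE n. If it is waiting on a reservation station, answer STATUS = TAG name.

c1: issue ADD r2<-Add1 | r0:8,r1:7,r2:Add1,r3:3
c2: issue SUB r0<-Add2 | r0:Add2,r1:7,r2:Add1,r3:3
c3: issue SUB r2<-Add3 | r0:Add2,r1:7,r2:Add3,r3:3
c4: CDB Add1=15; issue SUB r2<-Add1 | r0:Add2,r1:7,r2:Add1,r3:3
c5: CDB Add2=-5; issue ADD r1<-Add2 | r0:-5,r1:Add2,r2:Add1,r3:3

STATUS = TAG Add2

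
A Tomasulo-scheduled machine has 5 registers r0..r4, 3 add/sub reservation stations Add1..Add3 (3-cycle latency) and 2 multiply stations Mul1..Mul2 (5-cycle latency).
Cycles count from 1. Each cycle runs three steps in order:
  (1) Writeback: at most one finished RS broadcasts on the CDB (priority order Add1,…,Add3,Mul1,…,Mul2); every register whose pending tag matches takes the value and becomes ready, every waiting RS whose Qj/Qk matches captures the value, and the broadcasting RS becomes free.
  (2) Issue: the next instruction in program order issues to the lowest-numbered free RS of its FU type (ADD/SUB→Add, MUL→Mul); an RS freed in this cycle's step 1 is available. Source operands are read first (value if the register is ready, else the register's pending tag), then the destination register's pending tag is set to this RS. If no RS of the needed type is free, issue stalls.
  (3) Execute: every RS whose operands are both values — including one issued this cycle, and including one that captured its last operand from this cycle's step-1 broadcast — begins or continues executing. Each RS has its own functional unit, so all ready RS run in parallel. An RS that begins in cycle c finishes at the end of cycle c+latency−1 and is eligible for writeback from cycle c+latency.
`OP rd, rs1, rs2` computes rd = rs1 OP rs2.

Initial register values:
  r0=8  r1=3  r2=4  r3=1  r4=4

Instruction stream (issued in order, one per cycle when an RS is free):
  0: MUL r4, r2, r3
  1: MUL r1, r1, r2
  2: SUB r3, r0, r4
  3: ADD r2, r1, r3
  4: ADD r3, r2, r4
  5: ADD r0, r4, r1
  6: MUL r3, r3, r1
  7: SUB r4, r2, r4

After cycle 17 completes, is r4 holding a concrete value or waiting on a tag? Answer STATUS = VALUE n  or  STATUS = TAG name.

STATUS = VALUE 12

cycle 1: issue MUL r4<-Mul1 // r0:8,r1:3,r2:4,r3:1,r4:Mul1
cycle 2: issue MUL r1<-Mul2 // r0:8,r1:Mul2,r2:4,r3:1,r4:Mul1
cycle 3: issue SUB r3<-Add1 // r0:8,r1:Mul2,r2:4,r3:Add1,r4:Mul1
cycle 4: issue ADD r2<-Add2 // r0:8,r1:Mul2,r2:Add2,r3:Add1,r4:Mul1
cycle 5: issue ADD r3<-Add3 // r0:8,r1:Mul2,r2:Add2,r3:Add3,r4:Mul1
cycle 6: CDB Mul1=4; stall // r0:8,r1:Mul2,r2:Add2,r3:Add3,r4:4
cycle 7: CDB Mul2=12; stall // r0:8,r1:12,r2:Add2,r3:Add3,r4:4
cycle 8: stall // r0:8,r1:12,r2:Add2,r3:Add3,r4:4
cycle 9: CDB Add1=4; issue ADD r0<-Add1 // r0:Add1,r1:12,r2:Add2,r3:Add3,r4:4
cycle 10: issue MUL r3<-Mul1 // r0:Add1,r1:12,r2:Add2,r3:Mul1,r4:4
cycle 11: stall // r0:Add1,r1:12,r2:Add2,r3:Mul1,r4:4
cycle 12: CDB Add1=16; issue SUB r4<-Add1 // r0:16,r1:12,r2:Add2,r3:Mul1,r4:Add1
cycle 13: CDB Add2=16 // r0:16,r1:12,r2:16,r3:Mul1,r4:Add1
cycle 14: - // r0:16,r1:12,r2:16,r3:Mul1,r4:Add1
cycle 15: - // r0:16,r1:12,r2:16,r3:Mul1,r4:Add1
cycle 16: CDB Add1=12 // r0:16,r1:12,r2:16,r3:Mul1,r4:12
cycle 17: CDB Add3=20 // r0:16,r1:12,r2:16,r3:Mul1,r4:12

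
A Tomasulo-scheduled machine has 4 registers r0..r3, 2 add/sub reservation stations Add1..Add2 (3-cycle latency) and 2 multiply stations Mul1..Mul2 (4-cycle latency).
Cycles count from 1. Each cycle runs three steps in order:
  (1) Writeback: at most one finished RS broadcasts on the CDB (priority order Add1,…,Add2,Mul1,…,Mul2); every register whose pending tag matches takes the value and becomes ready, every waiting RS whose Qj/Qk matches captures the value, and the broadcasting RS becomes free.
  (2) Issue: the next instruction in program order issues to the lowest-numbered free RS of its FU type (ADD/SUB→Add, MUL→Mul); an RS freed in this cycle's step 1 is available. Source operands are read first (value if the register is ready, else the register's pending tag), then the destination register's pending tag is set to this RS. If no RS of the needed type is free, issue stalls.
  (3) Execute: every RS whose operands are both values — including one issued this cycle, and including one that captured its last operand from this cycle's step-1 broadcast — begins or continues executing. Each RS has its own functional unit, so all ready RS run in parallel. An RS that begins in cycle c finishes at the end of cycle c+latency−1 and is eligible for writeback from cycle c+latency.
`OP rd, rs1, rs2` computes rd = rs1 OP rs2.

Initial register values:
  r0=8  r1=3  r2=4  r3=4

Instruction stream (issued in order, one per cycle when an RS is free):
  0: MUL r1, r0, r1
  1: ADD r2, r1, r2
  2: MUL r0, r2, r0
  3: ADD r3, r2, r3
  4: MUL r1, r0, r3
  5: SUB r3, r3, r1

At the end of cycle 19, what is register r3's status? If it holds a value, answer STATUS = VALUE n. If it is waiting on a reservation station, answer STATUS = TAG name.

STATUS = VALUE -7136

c1: issue MUL r1<-Mul1 | r0:8,r1:Mul1,r2:4,r3:4
c2: issue ADD r2<-Add1 | r0:8,r1:Mul1,r2:Add1,r3:4
c3: issue MUL r0<-Mul2 | r0:Mul2,r1:Mul1,r2:Add1,r3:4
c4: issue ADD r3<-Add2 | r0:Mul2,r1:Mul1,r2:Add1,r3:Add2
c5: CDB Mul1=24; issue MUL r1<-Mul1 | r0:Mul2,r1:Mul1,r2:Add1,r3:Add2
c6: stall | r0:Mul2,r1:Mul1,r2:Add1,r3:Add2
c7: stall | r0:Mul2,r1:Mul1,r2:Add1,r3:Add2
c8: CDB Add1=28; issue SUB r3<-Add1 | r0:Mul2,r1:Mul1,r2:28,r3:Add1
c9: - | r0:Mul2,r1:Mul1,r2:28,r3:Add1
c10: - | r0:Mul2,r1:Mul1,r2:28,r3:Add1
c11: CDB Add2=32 | r0:Mul2,r1:Mul1,r2:28,r3:Add1
c12: CDB Mul2=224 | r0:224,r1:Mul1,r2:28,r3:Add1
c13: - | r0:224,r1:Mul1,r2:28,r3:Add1
c14: - | r0:224,r1:Mul1,r2:28,r3:Add1
c15: - | r0:224,r1:Mul1,r2:28,r3:Add1
c16: CDB Mul1=7168 | r0:224,r1:7168,r2:28,r3:Add1
c17: - | r0:224,r1:7168,r2:28,r3:Add1
c18: - | r0:224,r1:7168,r2:28,r3:Add1
c19: CDB Add1=-7136 | r0:224,r1:7168,r2:28,r3:-7136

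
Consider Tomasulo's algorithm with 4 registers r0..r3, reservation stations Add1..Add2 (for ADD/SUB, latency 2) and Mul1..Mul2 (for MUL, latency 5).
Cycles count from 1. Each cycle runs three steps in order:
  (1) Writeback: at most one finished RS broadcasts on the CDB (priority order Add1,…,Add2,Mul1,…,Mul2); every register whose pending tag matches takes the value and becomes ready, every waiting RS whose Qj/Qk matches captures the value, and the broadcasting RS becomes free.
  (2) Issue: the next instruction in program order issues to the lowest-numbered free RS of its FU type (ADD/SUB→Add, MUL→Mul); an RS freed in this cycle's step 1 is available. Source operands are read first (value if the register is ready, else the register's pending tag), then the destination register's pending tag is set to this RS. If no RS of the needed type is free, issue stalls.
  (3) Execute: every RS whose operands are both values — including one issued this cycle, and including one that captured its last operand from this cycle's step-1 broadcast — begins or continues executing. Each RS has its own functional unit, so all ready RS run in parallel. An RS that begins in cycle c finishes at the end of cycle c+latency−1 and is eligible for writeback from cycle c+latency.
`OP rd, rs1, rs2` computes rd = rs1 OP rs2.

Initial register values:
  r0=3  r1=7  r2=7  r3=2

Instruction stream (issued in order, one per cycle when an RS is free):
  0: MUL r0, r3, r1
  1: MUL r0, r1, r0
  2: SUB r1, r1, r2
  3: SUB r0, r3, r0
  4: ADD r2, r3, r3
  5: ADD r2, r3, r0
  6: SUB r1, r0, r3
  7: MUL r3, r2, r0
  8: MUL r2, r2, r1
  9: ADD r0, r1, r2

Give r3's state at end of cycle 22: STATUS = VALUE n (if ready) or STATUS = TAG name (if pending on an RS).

  c1: issue MUL r0<-Mul1  regs: r0:Mul1,r1:7,r2:7,r3:2
  c2: issue MUL r0<-Mul2  regs: r0:Mul2,r1:7,r2:7,r3:2
  c3: issue SUB r1<-Add1  regs: r0:Mul2,r1:Add1,r2:7,r3:2
  c4: issue SUB r0<-Add2  regs: r0:Add2,r1:Add1,r2:7,r3:2
  c5: CDB Add1=0; issue ADD r2<-Add1  regs: r0:Add2,r1:0,r2:Add1,r3:2
  c6: CDB Mul1=14; stall  regs: r0:Add2,r1:0,r2:Add1,r3:2
  c7: CDB Add1=4; issue ADD r2<-Add1  regs: r0:Add2,r1:0,r2:Add1,r3:2
  c8: stall  regs: r0:Add2,r1:0,r2:Add1,r3:2
  c9: stall  regs: r0:Add2,r1:0,r2:Add1,r3:2
  c10: stall  regs: r0:Add2,r1:0,r2:Add1,r3:2
  c11: CDB Mul2=98; stall  regs: r0:Add2,r1:0,r2:Add1,r3:2
  c12: stall  regs: r0:Add2,r1:0,r2:Add1,r3:2
  c13: CDB Add2=-96; issue SUB r1<-Add2  regs: r0:-96,r1:Add2,r2:Add1,r3:2
  c14: issue MUL r3<-Mul1  regs: r0:-96,r1:Add2,r2:Add1,r3:Mul1
  c15: CDB Add1=-94; issue MUL r2<-Mul2  regs: r0:-96,r1:Add2,r2:Mul2,r3:Mul1
  c16: CDB Add2=-98; issue ADD r0<-Add1  regs: r0:Add1,r1:-98,r2:Mul2,r3:Mul1
  c17: -  regs: r0:Add1,r1:-98,r2:Mul2,r3:Mul1
  c18: -  regs: r0:Add1,r1:-98,r2:Mul2,r3:Mul1
  c19: -  regs: r0:Add1,r1:-98,r2:Mul2,r3:Mul1
  c20: CDB Mul1=9024  regs: r0:Add1,r1:-98,r2:Mul2,r3:9024
  c21: CDB Mul2=9212  regs: r0:Add1,r1:-98,r2:9212,r3:9024
  c22: -  regs: r0:Add1,r1:-98,r2:9212,r3:9024

STATUS = VALUE 9024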